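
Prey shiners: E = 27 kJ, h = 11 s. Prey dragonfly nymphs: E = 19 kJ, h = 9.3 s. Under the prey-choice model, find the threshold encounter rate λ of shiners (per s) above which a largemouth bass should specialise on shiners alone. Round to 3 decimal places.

The zero-one rule: include dragonfly nymphs iff E₂/h₂ > λE₁/(1+λh₁). Equality gives the switch point.
λE₁h₂ = E₂ + λE₂h₁ ⇒ λ = E₂/(E₁h₂ − E₂h₁) = 19/(251.1 − 209) = 0.4513 per s.

0.451 per s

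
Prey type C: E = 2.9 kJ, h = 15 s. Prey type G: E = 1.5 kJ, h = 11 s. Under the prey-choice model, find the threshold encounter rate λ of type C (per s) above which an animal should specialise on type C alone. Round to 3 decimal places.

0.160 per s

Drop type G once their profitability E₂/h₂ falls below the rate achievable on type C alone: E₂/h₂ = λE₁/(1 + λh₁).
Solve for λ: λE₁h₂ = E₂(1 + λh₁) → λ(E₁h₂ − E₂h₁) = E₂ → λ = E₂/(E₁h₂ − E₂h₁).
λ = 1.5/(2.9×11 − 1.5×15) = 1.5/9.4 = 0.1596 per s.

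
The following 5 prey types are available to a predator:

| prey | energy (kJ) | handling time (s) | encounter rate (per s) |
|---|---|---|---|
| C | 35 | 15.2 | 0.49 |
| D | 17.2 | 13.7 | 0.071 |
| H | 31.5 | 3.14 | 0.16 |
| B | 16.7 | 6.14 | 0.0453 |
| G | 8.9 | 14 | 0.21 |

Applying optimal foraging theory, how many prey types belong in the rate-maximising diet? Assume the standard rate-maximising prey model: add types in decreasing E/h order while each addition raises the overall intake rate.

1

Rank by E/h (kJ/s): H 10, B 2.72, C 2.3, D 1.26, G 0.636. Include each in turn until the next type's E/h falls below the running intake rate.
Rate on top 1: 3.355. B: 2.72 < 3.355 → exclude; stop.
Optimal diet: H — 1 of 5 types.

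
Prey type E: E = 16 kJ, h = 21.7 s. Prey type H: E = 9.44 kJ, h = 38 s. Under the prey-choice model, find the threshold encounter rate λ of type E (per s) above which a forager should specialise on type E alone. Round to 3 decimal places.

Drop type H once their profitability E₂/h₂ falls below the rate achievable on type E alone: E₂/h₂ = λE₁/(1 + λh₁).
Solve for λ: λE₁h₂ = E₂(1 + λh₁) → λ(E₁h₂ − E₂h₁) = E₂ → λ = E₂/(E₁h₂ − E₂h₁).
λ = 9.44/(16×38 − 9.44×21.7) = 9.44/403.2 = 0.02342 per s.

0.023 per s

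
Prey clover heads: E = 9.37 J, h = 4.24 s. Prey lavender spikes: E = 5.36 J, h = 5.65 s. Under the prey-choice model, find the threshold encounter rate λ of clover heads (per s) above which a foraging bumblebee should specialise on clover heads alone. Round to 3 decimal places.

Drop lavender spikes once their profitability E₂/h₂ falls below the rate achievable on clover heads alone: E₂/h₂ = λE₁/(1 + λh₁).
Solve for λ: λE₁h₂ = E₂(1 + λh₁) → λ(E₁h₂ − E₂h₁) = E₂ → λ = E₂/(E₁h₂ − E₂h₁).
λ = 5.36/(9.37×5.65 − 5.36×4.24) = 5.36/30.21 = 0.1774 per s.

0.177 per s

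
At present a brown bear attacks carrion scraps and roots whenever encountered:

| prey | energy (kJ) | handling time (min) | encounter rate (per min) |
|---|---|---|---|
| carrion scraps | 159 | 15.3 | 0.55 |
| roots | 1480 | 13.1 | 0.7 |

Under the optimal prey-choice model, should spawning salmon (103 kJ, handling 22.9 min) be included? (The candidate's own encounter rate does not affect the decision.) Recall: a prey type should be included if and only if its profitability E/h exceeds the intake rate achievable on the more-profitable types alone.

Current rate: (0.55×159 + 0.7×1480)/(1 + 0.55×15.3 + 0.7×13.1) = 60.45 kJ/min.
Profitability of spawning salmon: 103/22.9 = 4.498 kJ/min.
4.498 < 60.45, so adding spawning salmon would lower the average — exclude it.

No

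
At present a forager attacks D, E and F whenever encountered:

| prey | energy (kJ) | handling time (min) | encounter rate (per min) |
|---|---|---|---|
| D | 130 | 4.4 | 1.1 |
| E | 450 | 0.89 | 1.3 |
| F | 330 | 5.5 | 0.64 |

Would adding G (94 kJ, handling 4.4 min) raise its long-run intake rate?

Intake rate on the current diet: R = (1.1×130 + 1.3×450 + 0.64×330) / (1 + 1.1×4.4 + 1.3×0.89 + 0.64×5.5) = 939.2/10.52 = 89.3 kJ/min.
Profitability of G: 94/4.4 = 21.36 kJ/min.
21.36 < 89.3, so adding G would lower the average — exclude it.

No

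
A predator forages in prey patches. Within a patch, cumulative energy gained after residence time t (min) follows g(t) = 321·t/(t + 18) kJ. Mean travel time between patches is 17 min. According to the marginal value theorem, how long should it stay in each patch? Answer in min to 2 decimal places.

17.49 min

Optimal t* satisfies g'(t*) = g(t*)/(T + t*).
g'(t) = 321·18/(t + 18)². Setting 321·18/(t+18)² = 321t/[(t+18)(17+t)] gives 18(17+t) = t(t+18), so t² = 18×17 = 306.
t* = √306 = 17.49 min.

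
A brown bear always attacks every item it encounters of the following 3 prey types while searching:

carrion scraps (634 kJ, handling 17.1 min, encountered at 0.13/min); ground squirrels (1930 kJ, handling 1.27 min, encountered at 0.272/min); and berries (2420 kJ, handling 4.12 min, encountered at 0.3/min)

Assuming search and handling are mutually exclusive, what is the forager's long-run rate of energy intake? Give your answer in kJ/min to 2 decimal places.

277.53 kJ/min

R = (0.13×634 + 0.272×1930 + 0.3×2420) / (1 + 0.13×17.1 + 0.272×1.27 + 0.3×4.12) = 1333/4.804 = 277.5 kJ/min.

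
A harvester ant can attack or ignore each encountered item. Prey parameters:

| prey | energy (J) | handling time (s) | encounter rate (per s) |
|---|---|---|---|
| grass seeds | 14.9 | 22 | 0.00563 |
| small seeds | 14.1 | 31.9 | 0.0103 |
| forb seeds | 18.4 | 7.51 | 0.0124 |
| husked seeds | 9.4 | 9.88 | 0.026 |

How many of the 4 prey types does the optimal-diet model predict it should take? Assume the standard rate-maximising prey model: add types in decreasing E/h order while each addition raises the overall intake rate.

Profitabilities (E/h, J/s): forb seeds 2.45, husked seeds 0.951, grass seeds 0.677, small seeds 0.442. Add prey in this order while the next type's profitability exceeds the intake rate on those already taken.
Rate on top 1: 0.2087. husked seeds: 0.951 > 0.2087 → include.
Rate on top 2: 0.35. grass seeds: 0.677 > 0.35 → include.
Rate on top 3: 0.3775. small seeds: 0.442 > 0.3775 → include.
Optimal diet: forb seeds, husked seeds, grass seeds, small seeds — 4 of 4 types.

4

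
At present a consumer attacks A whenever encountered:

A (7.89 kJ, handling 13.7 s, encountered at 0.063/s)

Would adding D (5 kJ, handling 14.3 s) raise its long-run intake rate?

Yes

Intake rate on the current diet: R = (0.063×7.89) / (1 + 0.063×13.7) = 0.4971/1.863 = 0.2668 kJ/s.
D: E/h = 5/14.3 = 0.3497 kJ/s.
0.3497 > 0.2668, so adding D raises the average — include it.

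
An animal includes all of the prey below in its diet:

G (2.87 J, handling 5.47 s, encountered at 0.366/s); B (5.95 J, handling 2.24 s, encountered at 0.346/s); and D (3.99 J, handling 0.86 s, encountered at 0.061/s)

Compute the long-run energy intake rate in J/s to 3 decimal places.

0.875 J/s

R = Σλ_iE_i / (1 + Σλ_ih_i)
Numerator: 0.366×2.87 + 0.346×5.95 + 0.061×3.99 = 3.353
Denominator: 1 + 0.366×5.47 + 0.346×2.24 + 0.061×0.86 = 3.83
R = 3.353/3.83 = 0.8754 J/s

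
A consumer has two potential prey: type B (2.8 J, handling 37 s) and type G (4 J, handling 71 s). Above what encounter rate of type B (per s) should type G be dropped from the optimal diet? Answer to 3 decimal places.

0.079 per s

The zero-one rule: include type G iff E₂/h₂ > λE₁/(1+λh₁). Equality gives the switch point.
λE₁h₂ = E₂ + λE₂h₁ ⇒ λ = E₂/(E₁h₂ − E₂h₁) = 4/(198.8 − 148) = 0.07874 per s.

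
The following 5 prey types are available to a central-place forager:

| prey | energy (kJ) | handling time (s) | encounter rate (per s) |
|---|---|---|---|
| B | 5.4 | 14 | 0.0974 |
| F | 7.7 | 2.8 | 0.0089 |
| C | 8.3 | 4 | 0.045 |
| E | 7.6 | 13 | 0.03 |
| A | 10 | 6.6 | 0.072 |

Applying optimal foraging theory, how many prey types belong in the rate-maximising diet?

E/h in descending order: F 2.75, C 2.08, A 1.52, E 0.585, B 0.386 kJ/s. The optimal diet is the largest prefix of this list for which every included type satisfies E_i/h_i > R on the types above it.
Rate on top 1: 0.06686. C: 2.08 > 0.06686 → include.
Rate on top 2: 0.3669. A: 1.52 > 0.3669 → include.
Rate on top 3: 0.6916. E: 0.585 < 0.6916 → exclude; stop.
Optimal diet: F, C, A — 3 of 5 types.

3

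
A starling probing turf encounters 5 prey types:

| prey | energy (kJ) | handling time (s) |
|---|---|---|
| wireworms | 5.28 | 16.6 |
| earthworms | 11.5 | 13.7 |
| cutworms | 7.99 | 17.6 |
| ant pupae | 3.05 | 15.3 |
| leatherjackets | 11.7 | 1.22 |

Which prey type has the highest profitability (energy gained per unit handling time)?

In descending order of E/h:
leatherjackets: 11.7/1.22 = 9.59 kJ/s
earthworms: 11.5/13.7 = 0.839 kJ/s
cutworms: 7.99/17.6 = 0.454 kJ/s
wireworms: 5.28/16.6 = 0.318 kJ/s
ant pupae: 3.05/15.3 = 0.199 kJ/s

leatherjackets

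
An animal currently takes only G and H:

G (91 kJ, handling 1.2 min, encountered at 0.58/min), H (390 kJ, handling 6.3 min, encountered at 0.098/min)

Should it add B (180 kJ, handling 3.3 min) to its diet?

On G and H alone, R = ΣλE/(1+Σλh) = 91/2.313 = 39.34 kJ/min.
Profitability of B: 180/3.3 = 54.55 kJ/min.
Since 54.55 > R, including B increases the long-run rate.

Yes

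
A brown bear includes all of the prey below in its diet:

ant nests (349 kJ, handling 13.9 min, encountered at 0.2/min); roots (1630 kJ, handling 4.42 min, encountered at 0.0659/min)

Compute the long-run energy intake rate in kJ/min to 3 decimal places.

43.529 kJ/min

R = Σλ_iE_i / (1 + Σλ_ih_i)
Numerator: 0.2×349 + 0.0659×1630 = 177.2
Denominator: 1 + 0.2×13.9 + 0.0659×4.42 = 4.071
R = 177.2/4.071 = 43.53 kJ/min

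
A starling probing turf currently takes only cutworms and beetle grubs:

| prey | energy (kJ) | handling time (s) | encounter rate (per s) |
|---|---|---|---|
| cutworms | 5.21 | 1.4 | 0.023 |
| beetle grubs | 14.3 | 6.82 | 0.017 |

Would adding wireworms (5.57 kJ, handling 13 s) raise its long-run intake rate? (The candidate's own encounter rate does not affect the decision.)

Yes

On cutworms and beetle grubs alone, R = ΣλE/(1+Σλh) = 0.3629/1.148 = 0.3161 kJ/s.
Profitability of wireworms: 5.57/13 = 0.4285 kJ/s.
0.4285 > 0.3161, so adding wireworms raises the average — include it.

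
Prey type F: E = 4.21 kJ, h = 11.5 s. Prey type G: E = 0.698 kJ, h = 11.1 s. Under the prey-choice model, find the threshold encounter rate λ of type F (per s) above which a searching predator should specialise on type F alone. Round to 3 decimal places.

0.018 per s

The zero-one rule: include type G iff E₂/h₂ > λE₁/(1+λh₁). Equality gives the switch point.
λE₁h₂ = E₂ + λE₂h₁ ⇒ λ = E₂/(E₁h₂ − E₂h₁) = 0.698/(46.73 − 8.027) = 0.01803 per s.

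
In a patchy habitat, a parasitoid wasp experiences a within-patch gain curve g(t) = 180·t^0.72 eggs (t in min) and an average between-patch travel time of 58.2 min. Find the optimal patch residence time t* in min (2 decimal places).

By the marginal value theorem, leave when the instantaneous gain rate g'(t) equals the habitat-wide average g(t)/(T + t).
g'(t) = 0.72·180·t^-0.28. Setting 0.72·180·t^-0.28 = 180·t^0.72/(58.2+t) gives 0.72(58.2+t) = t, so 0.28·t = 0.72×58.2.
t* = 0.72×58.2/0.28 = 149.7 min.

149.66 min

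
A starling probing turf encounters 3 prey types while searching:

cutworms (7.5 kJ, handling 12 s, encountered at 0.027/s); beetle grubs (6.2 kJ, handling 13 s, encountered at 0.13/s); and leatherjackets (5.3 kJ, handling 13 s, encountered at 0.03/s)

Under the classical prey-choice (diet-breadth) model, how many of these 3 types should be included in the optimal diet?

3

Profitabilities (E/h, kJ/s): cutworms 0.625, beetle grubs 0.477, leatherjackets 0.408. Add prey in this order while the next type's profitability exceeds the intake rate on those already taken.
Rate on top 1: 0.1529. beetle grubs: 0.477 > 0.1529 → include.
Rate on top 2: 0.3346. leatherjackets: 0.408 > 0.3346 → include.
Optimal diet: cutworms, beetle grubs, leatherjackets — 3 of 3 types.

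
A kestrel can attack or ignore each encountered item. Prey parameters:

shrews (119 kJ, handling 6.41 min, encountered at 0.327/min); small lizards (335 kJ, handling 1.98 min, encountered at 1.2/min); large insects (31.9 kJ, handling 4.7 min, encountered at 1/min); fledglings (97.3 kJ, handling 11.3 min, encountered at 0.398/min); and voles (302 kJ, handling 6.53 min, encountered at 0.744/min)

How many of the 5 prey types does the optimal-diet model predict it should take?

E/h in descending order: small lizards 169, voles 46.2, shrews 18.6, fledglings 8.61, large insects 6.79 kJ/min. The optimal diet is the largest prefix of this list for which every included type satisfies E_i/h_i > R on the types above it.
Rate on top 1: 119.1. voles: 46.2 < 119.1 → exclude; stop.
Optimal diet: small lizards — 1 of 5 types.

1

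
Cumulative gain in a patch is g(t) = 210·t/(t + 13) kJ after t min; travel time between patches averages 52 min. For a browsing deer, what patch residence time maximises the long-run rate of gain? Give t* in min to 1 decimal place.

Maximise g(t)/(T+t): set derivative to zero → g'(t)(T+t) = g(t).
g'(t) = 210·13/(t + 13)². Setting 210·13/(t+13)² = 210t/[(t+13)(52+t)] gives 13(52+t) = t(t+13), so t² = 13×52 = 676.
t* = √676 = 26 min.

26.0 min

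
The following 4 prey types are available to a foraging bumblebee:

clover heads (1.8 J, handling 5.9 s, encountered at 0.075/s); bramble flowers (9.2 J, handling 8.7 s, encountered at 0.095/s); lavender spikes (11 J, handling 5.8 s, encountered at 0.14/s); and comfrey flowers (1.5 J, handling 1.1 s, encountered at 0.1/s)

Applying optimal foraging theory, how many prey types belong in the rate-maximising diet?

3

E/h in descending order: lavender spikes 1.9, comfrey flowers 1.36, bramble flowers 1.06, clover heads 0.305 J/s. The optimal diet is the largest prefix of this list for which every included type satisfies E_i/h_i > R on the types above it.
Rate on top 1: 0.8499. comfrey flowers: 1.36 > 0.8499 → include.
Rate on top 2: 0.8793. bramble flowers: 1.06 > 0.8793 → include.
Rate on top 3: 0.9329. clover heads: 0.305 < 0.9329 → exclude; stop.
Optimal diet: lavender spikes, comfrey flowers, bramble flowers — 3 of 4 types.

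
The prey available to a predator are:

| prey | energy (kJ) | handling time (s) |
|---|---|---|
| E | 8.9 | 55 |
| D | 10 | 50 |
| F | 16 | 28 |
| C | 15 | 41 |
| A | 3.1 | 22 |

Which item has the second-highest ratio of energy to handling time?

C

Profitability E/h (kJ/s): E = 8.9/55 = 0.162, D = 10/50 = 0.2, F = 16/28 = 0.571, C = 15/41 = 0.366, A = 3.1/22 = 0.141.
Ranked: F > C > D > E > A.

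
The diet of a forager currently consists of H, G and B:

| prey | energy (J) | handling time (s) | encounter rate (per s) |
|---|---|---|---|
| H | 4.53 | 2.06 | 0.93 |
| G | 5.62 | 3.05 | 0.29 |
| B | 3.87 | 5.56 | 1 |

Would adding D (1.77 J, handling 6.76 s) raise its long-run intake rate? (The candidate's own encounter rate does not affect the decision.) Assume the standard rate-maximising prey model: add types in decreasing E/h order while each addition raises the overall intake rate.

No

Intake rate on the current diet: R = (0.93×4.53 + 0.29×5.62 + 1×3.87) / (1 + 0.93×2.06 + 0.29×3.05 + 1×5.56) = 9.713/9.36 = 1.038 J/s.
Profitability of D: 1.77/6.76 = 0.2618 J/s.
Since 0.2618 < R, time spent handling D is better spent searching.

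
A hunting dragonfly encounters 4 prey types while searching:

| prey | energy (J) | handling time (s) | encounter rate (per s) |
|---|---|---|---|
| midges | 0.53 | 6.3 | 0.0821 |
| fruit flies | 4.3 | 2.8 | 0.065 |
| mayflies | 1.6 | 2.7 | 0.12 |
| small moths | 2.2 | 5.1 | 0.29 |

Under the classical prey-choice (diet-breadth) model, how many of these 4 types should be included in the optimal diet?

3

Profitabilities (E/h, J/s): fruit flies 1.54, mayflies 0.593, small moths 0.431, midges 0.0841. Add prey in this order while the next type's profitability exceeds the intake rate on those already taken.
Rate on top 1: 0.2365. mayflies: 0.593 > 0.2365 → include.
Rate on top 2: 0.3131. small moths: 0.431 > 0.3131 → include.
Rate on top 3: 0.3717. midges: 0.0841 < 0.3717 → exclude; stop.
Optimal diet: fruit flies, mayflies, small moths — 3 of 4 types.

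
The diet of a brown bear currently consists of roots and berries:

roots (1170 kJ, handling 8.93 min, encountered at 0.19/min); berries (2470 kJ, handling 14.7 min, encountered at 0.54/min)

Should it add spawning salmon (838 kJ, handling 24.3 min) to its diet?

On roots and berries alone, R = ΣλE/(1+Σλh) = 1556/10.63 = 146.3 kJ/min.
spawning salmon: E/h = 838/24.3 = 34.49 kJ/min.
Since 34.49 < R, time spent handling spawning salmon is better spent searching.

No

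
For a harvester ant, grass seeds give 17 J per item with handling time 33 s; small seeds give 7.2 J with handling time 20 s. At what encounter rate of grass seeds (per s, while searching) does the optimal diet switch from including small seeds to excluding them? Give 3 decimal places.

Drop small seeds once their profitability E₂/h₂ falls below the rate achievable on grass seeds alone: E₂/h₂ = λE₁/(1 + λh₁).
Solve for λ: λE₁h₂ = E₂(1 + λh₁) → λ(E₁h₂ − E₂h₁) = E₂ → λ = E₂/(E₁h₂ − E₂h₁).
λ = 7.2/(17×20 − 7.2×33) = 7.2/102.4 = 0.07031 per s.

0.070 per s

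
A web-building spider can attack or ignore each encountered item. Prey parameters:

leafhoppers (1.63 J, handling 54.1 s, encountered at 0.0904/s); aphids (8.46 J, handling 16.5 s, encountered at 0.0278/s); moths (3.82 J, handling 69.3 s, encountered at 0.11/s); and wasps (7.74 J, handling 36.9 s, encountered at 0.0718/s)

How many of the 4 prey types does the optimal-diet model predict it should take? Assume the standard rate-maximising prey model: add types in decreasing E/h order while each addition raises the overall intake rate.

Rank by E/h (J/s): aphids 0.513, wasps 0.21, moths 0.0551, leafhoppers 0.0301. Include each in turn until the next type's E/h falls below the running intake rate.
Rate on top 1: 0.1612. wasps: 0.21 > 0.1612 → include.
Rate on top 2: 0.1925. moths: 0.0551 < 0.1925 → exclude; stop.
Optimal diet: aphids, wasps — 2 of 4 types.

2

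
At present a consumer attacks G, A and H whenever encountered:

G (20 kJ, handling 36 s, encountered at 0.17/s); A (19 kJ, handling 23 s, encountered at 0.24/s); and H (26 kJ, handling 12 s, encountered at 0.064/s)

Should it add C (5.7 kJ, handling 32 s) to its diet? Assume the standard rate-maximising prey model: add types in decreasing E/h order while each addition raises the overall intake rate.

No

Intake rate on the current diet: R = (0.17×20 + 0.24×19 + 0.064×26) / (1 + 0.17×36 + 0.24×23 + 0.064×12) = 9.624/13.41 = 0.7178 kJ/s.
C: E/h = 5.7/32 = 0.1781 kJ/s.
Since 0.1781 < R, time spent handling C is better spent searching.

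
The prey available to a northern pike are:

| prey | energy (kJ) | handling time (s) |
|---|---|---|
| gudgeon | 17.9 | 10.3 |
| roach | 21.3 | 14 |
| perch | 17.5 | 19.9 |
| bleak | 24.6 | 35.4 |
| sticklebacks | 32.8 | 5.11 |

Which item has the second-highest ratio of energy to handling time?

In descending order of E/h:
sticklebacks: 32.8/5.11 = 6.42 kJ/s
gudgeon: 17.9/10.3 = 1.74 kJ/s
roach: 21.3/14 = 1.52 kJ/s
perch: 17.5/19.9 = 0.879 kJ/s
bleak: 24.6/35.4 = 0.695 kJ/s

gudgeon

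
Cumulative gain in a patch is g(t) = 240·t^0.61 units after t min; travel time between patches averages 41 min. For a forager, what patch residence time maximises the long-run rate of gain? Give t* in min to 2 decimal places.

64.13 min

By the marginal value theorem, leave when the instantaneous gain rate g'(t) equals the habitat-wide average g(t)/(T + t).
g'(t) = 0.61·240·t^-0.39. Setting 0.61·240·t^-0.39 = 240·t^0.61/(41+t) gives 0.61(41+t) = t, so 0.39·t = 0.61×41.
t* = 0.61×41/0.39 = 64.13 min.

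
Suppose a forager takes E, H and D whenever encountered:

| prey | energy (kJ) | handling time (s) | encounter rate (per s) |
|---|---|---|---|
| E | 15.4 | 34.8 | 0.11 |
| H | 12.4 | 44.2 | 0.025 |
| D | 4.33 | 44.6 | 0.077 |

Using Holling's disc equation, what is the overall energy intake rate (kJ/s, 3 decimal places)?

R = Σλ_iE_i / (1 + Σλ_ih_i)
Numerator: 0.11×15.4 + 0.025×12.4 + 0.077×4.33 = 2.337
Denominator: 1 + 0.11×34.8 + 0.025×44.2 + 0.077×44.6 = 9.367
R = 2.337/9.367 = 0.2495 kJ/s

0.250 kJ/s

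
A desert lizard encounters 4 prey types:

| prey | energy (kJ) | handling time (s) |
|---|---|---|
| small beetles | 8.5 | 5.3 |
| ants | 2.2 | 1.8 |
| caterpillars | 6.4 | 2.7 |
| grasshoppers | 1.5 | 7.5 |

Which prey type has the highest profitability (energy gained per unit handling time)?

caterpillars

In descending order of E/h:
caterpillars: 6.4/2.7 = 2.37 kJ/s
small beetles: 8.5/5.3 = 1.6 kJ/s
ants: 2.2/1.8 = 1.22 kJ/s
grasshoppers: 1.5/7.5 = 0.2 kJ/s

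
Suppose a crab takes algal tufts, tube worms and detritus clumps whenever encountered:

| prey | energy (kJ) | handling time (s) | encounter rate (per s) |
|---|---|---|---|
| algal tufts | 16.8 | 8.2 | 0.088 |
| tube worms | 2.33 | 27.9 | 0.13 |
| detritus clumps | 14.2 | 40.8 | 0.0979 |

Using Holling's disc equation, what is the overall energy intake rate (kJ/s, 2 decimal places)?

0.34 kJ/s

R = (0.088×16.8 + 0.13×2.33 + 0.0979×14.2) / (1 + 0.088×8.2 + 0.13×27.9 + 0.0979×40.8) = 3.171/9.343 = 0.3395 kJ/s.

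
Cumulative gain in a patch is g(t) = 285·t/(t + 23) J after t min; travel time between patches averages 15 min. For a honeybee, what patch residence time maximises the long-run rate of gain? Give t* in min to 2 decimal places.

Maximise g(t)/(T+t): set derivative to zero → g'(t)(T+t) = g(t).
g'(t) = 285·23/(t + 23)². Setting 285·23/(t+23)² = 285t/[(t+23)(15+t)] gives 23(15+t) = t(t+23), so t² = 23×15 = 345.
t* = √345 = 18.57 min.

18.57 min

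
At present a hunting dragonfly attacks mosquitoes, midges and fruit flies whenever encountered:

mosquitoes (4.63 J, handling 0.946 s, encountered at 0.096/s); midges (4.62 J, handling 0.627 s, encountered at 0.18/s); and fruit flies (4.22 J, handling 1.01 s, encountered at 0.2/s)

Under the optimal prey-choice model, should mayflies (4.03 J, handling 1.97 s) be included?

Yes

On mosquitoes, midges and fruit flies alone, R = ΣλE/(1+Σλh) = 2.12/1.406 = 1.508 J/s.
Profitability of mayflies: 4.03/1.97 = 2.046 J/s.
2.046 > 1.508, so adding mayflies raises the average — include it.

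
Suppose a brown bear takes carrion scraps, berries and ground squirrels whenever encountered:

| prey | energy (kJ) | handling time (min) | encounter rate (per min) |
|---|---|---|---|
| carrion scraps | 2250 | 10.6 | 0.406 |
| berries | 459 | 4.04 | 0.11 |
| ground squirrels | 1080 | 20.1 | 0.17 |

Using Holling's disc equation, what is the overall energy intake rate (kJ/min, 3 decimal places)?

125.214 kJ/min

R = (0.406×2250 + 0.11×459 + 0.17×1080) / (1 + 0.406×10.6 + 0.11×4.04 + 0.17×20.1) = 1148/9.165 = 125.2 kJ/min.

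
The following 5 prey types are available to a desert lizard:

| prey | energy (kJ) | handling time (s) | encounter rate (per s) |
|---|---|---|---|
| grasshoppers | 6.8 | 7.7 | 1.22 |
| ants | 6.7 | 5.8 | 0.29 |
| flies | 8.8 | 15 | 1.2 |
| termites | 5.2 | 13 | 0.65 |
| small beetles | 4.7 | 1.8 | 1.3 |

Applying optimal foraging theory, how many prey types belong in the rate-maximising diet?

E/h in descending order: small beetles 2.61, ants 1.16, grasshoppers 0.883, flies 0.587, termites 0.4 kJ/s. The optimal diet is the largest prefix of this list for which every included type satisfies E_i/h_i > R on the types above it.
Rate on top 1: 1.829. ants: 1.16 < 1.829 → exclude; stop.
Optimal diet: small beetles — 1 of 5 types.

1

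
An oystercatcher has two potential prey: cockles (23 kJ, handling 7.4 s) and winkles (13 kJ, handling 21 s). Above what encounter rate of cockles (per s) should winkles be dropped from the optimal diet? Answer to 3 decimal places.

0.034 per s

Drop winkles once their profitability E₂/h₂ falls below the rate achievable on cockles alone: E₂/h₂ = λE₁/(1 + λh₁).
Solve for λ: λE₁h₂ = E₂(1 + λh₁) → λ(E₁h₂ − E₂h₁) = E₂ → λ = E₂/(E₁h₂ − E₂h₁).
λ = 13/(23×21 − 13×7.4) = 13/386.8 = 0.03361 per s.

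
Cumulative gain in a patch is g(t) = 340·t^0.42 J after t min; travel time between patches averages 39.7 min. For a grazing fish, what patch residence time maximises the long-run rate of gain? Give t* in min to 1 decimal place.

By the marginal value theorem, leave when the instantaneous gain rate g'(t) equals the habitat-wide average g(t)/(T + t).
g'(t) = 0.42·340·t^-0.58. Setting 0.42·340·t^-0.58 = 340·t^0.42/(39.7+t) gives 0.42(39.7+t) = t, so 0.58·t = 0.42×39.7.
t* = 0.42×39.7/0.58 = 28.75 min.

28.7 min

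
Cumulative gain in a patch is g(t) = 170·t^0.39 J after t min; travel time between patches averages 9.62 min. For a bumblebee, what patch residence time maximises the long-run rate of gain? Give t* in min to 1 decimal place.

6.2 min

Optimal t* satisfies g'(t*) = g(t*)/(T + t*).
g'(t) = 0.39·170·t^-0.61. Setting 0.39·170·t^-0.61 = 170·t^0.39/(9.62+t) gives 0.39(9.62+t) = t, so 0.61·t = 0.39×9.62.
t* = 0.39×9.62/0.61 = 6.15 min.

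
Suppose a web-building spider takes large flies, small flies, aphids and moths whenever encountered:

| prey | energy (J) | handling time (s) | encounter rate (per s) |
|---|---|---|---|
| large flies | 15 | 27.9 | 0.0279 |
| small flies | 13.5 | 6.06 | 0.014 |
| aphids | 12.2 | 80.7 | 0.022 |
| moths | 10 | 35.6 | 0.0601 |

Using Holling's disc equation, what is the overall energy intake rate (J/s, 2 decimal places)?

0.26 J/s

R = Σλ_iE_i / (1 + Σλ_ih_i)
Numerator: 0.0279×15 + 0.014×13.5 + 0.022×12.2 + 0.0601×10 = 1.477
Denominator: 1 + 0.0279×27.9 + 0.014×6.06 + 0.022×80.7 + 0.0601×35.6 = 5.778
R = 1.477/5.778 = 0.2556 J/s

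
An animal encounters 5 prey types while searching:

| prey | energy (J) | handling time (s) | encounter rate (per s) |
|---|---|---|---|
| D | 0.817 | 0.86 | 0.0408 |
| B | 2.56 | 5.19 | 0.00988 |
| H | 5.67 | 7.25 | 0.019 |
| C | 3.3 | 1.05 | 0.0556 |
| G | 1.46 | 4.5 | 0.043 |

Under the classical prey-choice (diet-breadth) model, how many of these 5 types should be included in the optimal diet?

Rank by E/h (J/s): C 3.14, D 0.95, H 0.782, B 0.493, G 0.324. Include each in turn until the next type's E/h falls below the running intake rate.
Rate on top 1: 0.1734. D: 0.95 > 0.1734 → include.
Rate on top 2: 0.1983. H: 0.782 > 0.1983 → include.
Rate on top 3: 0.2636. B: 0.493 > 0.2636 → include.
Rate on top 4: 0.2728. G: 0.324 > 0.2728 → include.
Optimal diet: C, D, H, B, G — 5 of 5 types.

5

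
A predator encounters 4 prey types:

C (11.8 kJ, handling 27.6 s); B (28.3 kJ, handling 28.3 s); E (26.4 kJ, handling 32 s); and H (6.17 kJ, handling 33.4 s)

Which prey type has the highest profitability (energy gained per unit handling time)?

In descending order of E/h:
B: 28.3/28.3 = 1 kJ/s
E: 26.4/32 = 0.825 kJ/s
C: 11.8/27.6 = 0.428 kJ/s
H: 6.17/33.4 = 0.185 kJ/s

B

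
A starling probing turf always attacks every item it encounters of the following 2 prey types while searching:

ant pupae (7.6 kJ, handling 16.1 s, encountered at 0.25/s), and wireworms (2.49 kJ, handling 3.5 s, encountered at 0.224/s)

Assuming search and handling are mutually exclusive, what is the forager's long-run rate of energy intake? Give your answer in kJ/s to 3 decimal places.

0.423 kJ/s

R = (0.25×7.6 + 0.224×2.49) / (1 + 0.25×16.1 + 0.224×3.5) = 2.458/5.809 = 0.4231 kJ/s.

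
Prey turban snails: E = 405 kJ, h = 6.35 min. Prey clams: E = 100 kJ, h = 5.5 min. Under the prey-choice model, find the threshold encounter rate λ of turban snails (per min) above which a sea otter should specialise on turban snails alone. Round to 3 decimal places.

0.063 per min

Drop clams once their profitability E₂/h₂ falls below the rate achievable on turban snails alone: E₂/h₂ = λE₁/(1 + λh₁).
Solve for λ: λE₁h₂ = E₂(1 + λh₁) → λ(E₁h₂ − E₂h₁) = E₂ → λ = E₂/(E₁h₂ − E₂h₁).
λ = 100/(405×5.5 − 100×6.35) = 100/1592 = 0.06279 per min.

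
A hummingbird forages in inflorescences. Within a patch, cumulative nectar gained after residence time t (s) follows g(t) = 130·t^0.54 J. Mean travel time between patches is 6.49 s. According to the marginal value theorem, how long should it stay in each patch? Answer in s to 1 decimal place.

By the marginal value theorem, leave when the instantaneous gain rate g'(t) equals the habitat-wide average g(t)/(T + t).
g'(t) = 0.54·130·t^-0.46. Setting 0.54·130·t^-0.46 = 130·t^0.54/(6.49+t) gives 0.54(6.49+t) = t, so 0.46·t = 0.54×6.49.
t* = 0.54×6.49/0.46 = 7.619 s.

7.6 s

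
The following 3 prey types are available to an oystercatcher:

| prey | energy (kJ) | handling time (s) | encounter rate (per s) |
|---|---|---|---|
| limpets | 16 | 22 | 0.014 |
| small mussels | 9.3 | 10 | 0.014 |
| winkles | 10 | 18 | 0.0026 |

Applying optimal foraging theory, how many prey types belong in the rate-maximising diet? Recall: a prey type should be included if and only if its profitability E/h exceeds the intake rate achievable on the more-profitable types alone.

Rank by E/h (kJ/s): small mussels 0.93, limpets 0.727, winkles 0.556. Include each in turn until the next type's E/h falls below the running intake rate.
Rate on top 1: 0.1142. limpets: 0.727 > 0.1142 → include.
Rate on top 2: 0.2446. winkles: 0.556 > 0.2446 → include.
Optimal diet: small mussels, limpets, winkles — 3 of 3 types.

3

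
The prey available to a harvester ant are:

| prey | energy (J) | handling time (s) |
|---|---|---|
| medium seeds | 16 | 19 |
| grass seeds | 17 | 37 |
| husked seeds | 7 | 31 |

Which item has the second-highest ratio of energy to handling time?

grass seeds

In descending order of E/h:
medium seeds: 16/19 = 0.842 J/s
grass seeds: 17/37 = 0.459 J/s
husked seeds: 7/31 = 0.226 J/s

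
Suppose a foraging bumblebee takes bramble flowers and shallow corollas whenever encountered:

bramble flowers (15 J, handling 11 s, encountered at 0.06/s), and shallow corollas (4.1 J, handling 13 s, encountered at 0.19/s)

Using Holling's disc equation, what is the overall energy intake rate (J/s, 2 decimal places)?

R = (0.06×15 + 0.19×4.1) / (1 + 0.06×11 + 0.19×13) = 1.679/4.13 = 0.4065 J/s.

0.41 J/s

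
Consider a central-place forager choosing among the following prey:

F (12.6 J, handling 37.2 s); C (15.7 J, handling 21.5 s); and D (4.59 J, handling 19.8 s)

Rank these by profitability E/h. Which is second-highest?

In descending order of E/h:
C: 15.7/21.5 = 0.73 J/s
F: 12.6/37.2 = 0.339 J/s
D: 4.59/19.8 = 0.232 J/s

F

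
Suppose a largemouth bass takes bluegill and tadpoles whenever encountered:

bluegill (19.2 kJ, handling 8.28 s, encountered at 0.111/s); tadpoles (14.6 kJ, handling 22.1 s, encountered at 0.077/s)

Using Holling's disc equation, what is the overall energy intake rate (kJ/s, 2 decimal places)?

R = Σλ_iE_i / (1 + Σλ_ih_i)
Numerator: 0.111×19.2 + 0.077×14.6 = 3.255
Denominator: 1 + 0.111×8.28 + 0.077×22.1 = 3.621
R = 3.255/3.621 = 0.8991 kJ/s

0.90 kJ/s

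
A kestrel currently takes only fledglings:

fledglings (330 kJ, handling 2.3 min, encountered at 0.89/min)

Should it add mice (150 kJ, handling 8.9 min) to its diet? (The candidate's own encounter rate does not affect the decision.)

On fledglings alone, R = ΣλE/(1+Σλh) = 293.7/3.047 = 96.39 kJ/min.
mice: E/h = 150/8.9 = 16.85 kJ/min.
16.85 < 96.39, so adding mice would lower the average — exclude it.

No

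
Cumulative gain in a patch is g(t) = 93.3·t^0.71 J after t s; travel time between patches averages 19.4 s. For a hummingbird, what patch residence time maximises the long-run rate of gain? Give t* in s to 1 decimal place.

47.5 s

By the marginal value theorem, leave when the instantaneous gain rate g'(t) equals the habitat-wide average g(t)/(T + t).
g'(t) = 0.71·93.3·t^-0.29. Setting 0.71·93.3·t^-0.29 = 93.3·t^0.71/(19.4+t) gives 0.71(19.4+t) = t, so 0.29·t = 0.71×19.4.
t* = 0.71×19.4/0.29 = 47.5 s.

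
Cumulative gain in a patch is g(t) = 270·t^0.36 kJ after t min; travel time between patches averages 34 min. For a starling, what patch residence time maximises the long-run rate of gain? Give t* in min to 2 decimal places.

By the marginal value theorem, leave when the instantaneous gain rate g'(t) equals the habitat-wide average g(t)/(T + t).
g'(t) = 0.36·270·t^-0.64. Setting 0.36·270·t^-0.64 = 270·t^0.36/(34+t) gives 0.36(34+t) = t, so 0.64·t = 0.36×34.
t* = 0.36×34/0.64 = 19.12 min.

19.12 min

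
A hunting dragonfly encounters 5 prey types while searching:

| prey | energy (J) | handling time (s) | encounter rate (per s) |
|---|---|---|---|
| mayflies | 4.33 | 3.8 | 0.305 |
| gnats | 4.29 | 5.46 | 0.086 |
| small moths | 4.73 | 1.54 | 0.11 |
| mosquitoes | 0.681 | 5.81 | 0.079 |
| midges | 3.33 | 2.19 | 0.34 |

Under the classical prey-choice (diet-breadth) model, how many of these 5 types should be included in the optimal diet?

3

Profitabilities (E/h, J/s): small moths 3.07, midges 1.52, mayflies 1.14, gnats 0.786, mosquitoes 0.117. Add prey in this order while the next type's profitability exceeds the intake rate on those already taken.
Rate on top 1: 0.4449. midges: 1.52 > 0.4449 → include.
Rate on top 2: 0.8634. mayflies: 1.14 > 0.8634 → include.
Rate on top 3: 0.9675. gnats: 0.786 < 0.9675 → exclude; stop.
Optimal diet: small moths, midges, mayflies — 3 of 5 types.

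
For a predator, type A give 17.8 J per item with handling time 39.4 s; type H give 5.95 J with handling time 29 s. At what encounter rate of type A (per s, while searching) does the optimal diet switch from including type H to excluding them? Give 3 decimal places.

0.021 per s

Drop type H once their profitability E₂/h₂ falls below the rate achievable on type A alone: E₂/h₂ = λE₁/(1 + λh₁).
Solve for λ: λE₁h₂ = E₂(1 + λh₁) → λ(E₁h₂ − E₂h₁) = E₂ → λ = E₂/(E₁h₂ − E₂h₁).
λ = 5.95/(17.8×29 − 5.95×39.4) = 5.95/281.8 = 0.02112 per s.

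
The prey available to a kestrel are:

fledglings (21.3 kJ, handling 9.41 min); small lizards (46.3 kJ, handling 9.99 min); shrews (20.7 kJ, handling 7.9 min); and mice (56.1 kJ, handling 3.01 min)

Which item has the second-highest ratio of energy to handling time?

In descending order of E/h:
mice: 56.1/3.01 = 18.6 kJ/min
small lizards: 46.3/9.99 = 4.63 kJ/min
shrews: 20.7/7.9 = 2.62 kJ/min
fledglings: 21.3/9.41 = 2.26 kJ/min

small lizards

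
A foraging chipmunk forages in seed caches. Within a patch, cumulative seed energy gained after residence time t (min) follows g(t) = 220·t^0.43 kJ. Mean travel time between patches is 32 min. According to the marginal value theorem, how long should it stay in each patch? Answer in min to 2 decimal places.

24.14 min

Optimal t* satisfies g'(t*) = g(t*)/(T + t*).
g'(t) = 0.43·220·t^-0.57. Setting 0.43·220·t^-0.57 = 220·t^0.43/(32+t) gives 0.43(32+t) = t, so 0.57·t = 0.43×32.
t* = 0.43×32/0.57 = 24.14 min.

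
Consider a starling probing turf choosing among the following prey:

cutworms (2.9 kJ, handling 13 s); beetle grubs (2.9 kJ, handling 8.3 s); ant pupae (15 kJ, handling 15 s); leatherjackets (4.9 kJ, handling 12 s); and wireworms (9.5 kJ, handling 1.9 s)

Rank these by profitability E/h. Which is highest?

wireworms

In descending order of E/h:
wireworms: 9.5/1.9 = 5 kJ/s
ant pupae: 15/15 = 1 kJ/s
leatherjackets: 4.9/12 = 0.408 kJ/s
beetle grubs: 2.9/8.3 = 0.349 kJ/s
cutworms: 2.9/13 = 0.223 kJ/s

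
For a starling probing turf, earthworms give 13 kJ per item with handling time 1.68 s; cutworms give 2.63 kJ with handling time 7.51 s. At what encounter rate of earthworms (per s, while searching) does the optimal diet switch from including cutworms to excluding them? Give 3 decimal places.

0.028 per s

At the threshold, the rate on earthworms alone equals the profitability of cutworms: λ·13/(1 + λ·1.68) = 2.63/7.51 = 0.3502.
Rearranging, λ(13 − 0.3502×1.68) = 0.3502, so λ = 0.3502/12.41 = 0.02822 per s.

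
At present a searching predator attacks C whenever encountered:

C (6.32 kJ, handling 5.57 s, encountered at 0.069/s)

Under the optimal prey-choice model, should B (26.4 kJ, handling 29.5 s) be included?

Yes

On C alone, R = ΣλE/(1+Σλh) = 0.4361/1.384 = 0.315 kJ/s.
B: E/h = 26.4/29.5 = 0.8949 kJ/s.
Since 0.8949 > R, including B increases the long-run rate.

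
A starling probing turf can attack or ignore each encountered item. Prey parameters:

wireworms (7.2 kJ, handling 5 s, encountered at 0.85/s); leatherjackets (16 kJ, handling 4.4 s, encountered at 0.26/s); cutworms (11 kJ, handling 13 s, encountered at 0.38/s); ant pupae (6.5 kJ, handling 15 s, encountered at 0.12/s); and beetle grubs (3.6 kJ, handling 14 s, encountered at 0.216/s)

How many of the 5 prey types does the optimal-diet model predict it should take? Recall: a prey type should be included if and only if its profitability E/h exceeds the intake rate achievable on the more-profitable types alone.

Rank by E/h (kJ/s): leatherjackets 3.64, wireworms 1.44, cutworms 0.846, ant pupae 0.433, beetle grubs 0.257. Include each in turn until the next type's E/h falls below the running intake rate.
Rate on top 1: 1.94. wireworms: 1.44 < 1.94 → exclude; stop.
Optimal diet: leatherjackets — 1 of 5 types.

1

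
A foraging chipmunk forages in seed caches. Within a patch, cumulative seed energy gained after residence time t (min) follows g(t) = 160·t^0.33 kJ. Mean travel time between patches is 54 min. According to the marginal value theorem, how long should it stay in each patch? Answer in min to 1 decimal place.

26.6 min

Optimal t* satisfies g'(t*) = g(t*)/(T + t*).
g'(t) = 0.33·160·t^-0.67. Setting 0.33·160·t^-0.67 = 160·t^0.33/(54+t) gives 0.33(54+t) = t, so 0.67·t = 0.33×54.
t* = 0.33×54/0.67 = 26.6 min.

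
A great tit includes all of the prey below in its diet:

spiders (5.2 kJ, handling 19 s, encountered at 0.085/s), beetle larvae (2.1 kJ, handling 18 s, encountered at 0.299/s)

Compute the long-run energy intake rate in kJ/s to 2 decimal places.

0.13 kJ/s

Energy encountered per unit search time: 0.085×5.2 + 0.299×2.1 = 1.07 kJ/s.
Handling time per unit search time: 0.085×19 + 0.299×18 = 6.997.
Rate = 1.07/(1 + 6.997) = 0.1338 kJ/s.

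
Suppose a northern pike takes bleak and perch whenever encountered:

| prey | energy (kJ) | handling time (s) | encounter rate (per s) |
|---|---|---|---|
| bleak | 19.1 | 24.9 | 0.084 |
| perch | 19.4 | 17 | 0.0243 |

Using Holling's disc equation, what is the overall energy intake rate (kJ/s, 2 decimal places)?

0.59 kJ/s

R = (0.084×19.1 + 0.0243×19.4) / (1 + 0.084×24.9 + 0.0243×17) = 2.076/3.505 = 0.5923 kJ/s.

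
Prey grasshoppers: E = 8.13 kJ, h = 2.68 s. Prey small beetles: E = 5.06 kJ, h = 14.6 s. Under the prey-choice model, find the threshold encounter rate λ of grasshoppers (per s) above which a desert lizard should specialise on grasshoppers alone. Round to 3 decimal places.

At the threshold, the rate on grasshoppers alone equals the profitability of small beetles: λ·8.13/(1 + λ·2.68) = 5.06/14.6 = 0.3466.
Rearranging, λ(8.13 − 0.3466×2.68) = 0.3466, so λ = 0.3466/7.201 = 0.04813 per s.

0.048 per s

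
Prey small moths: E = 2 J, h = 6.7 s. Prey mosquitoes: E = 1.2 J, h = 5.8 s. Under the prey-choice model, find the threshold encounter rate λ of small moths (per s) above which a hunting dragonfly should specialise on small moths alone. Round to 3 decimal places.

0.337 per s

Drop mosquitoes once their profitability E₂/h₂ falls below the rate achievable on small moths alone: E₂/h₂ = λE₁/(1 + λh₁).
Solve for λ: λE₁h₂ = E₂(1 + λh₁) → λ(E₁h₂ − E₂h₁) = E₂ → λ = E₂/(E₁h₂ − E₂h₁).
λ = 1.2/(2×5.8 − 1.2×6.7) = 1.2/3.56 = 0.3371 per s.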